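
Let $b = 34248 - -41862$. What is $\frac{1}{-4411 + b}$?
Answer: $\frac{1}{71699} \approx 1.3947 \cdot 10^{-5}$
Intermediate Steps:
$b = 76110$ ($b = 34248 + 41862 = 76110$)
$\frac{1}{-4411 + b} = \frac{1}{-4411 + 76110} = \frac{1}{71699}$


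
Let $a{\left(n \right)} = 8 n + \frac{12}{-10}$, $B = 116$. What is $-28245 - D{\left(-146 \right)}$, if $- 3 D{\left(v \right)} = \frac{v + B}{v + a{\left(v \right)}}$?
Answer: $- \frac{92869535}{3288} \approx -28245.0$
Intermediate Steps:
$a{\left(n \right)} = - \frac{6}{5} + 8 n$ ($a{\left(n \right)} = 8 n + 12 \left(- \frac{1}{10}\right) = 8 n - \frac{6}{5} = - \frac{6}{5} + 8 n$)
$D{\left(v \right)} = - \frac{116 + v}{3 \left(- \frac{6}{5} + 9 v\right)}$ ($D{\left(v \right)} = - \frac{\left(v + 116\right) \frac{1}{v + \left(- \frac{6}{5} + 8 v\right)}}{3} = - \frac{\left(116 + v\right) \frac{1}{- \frac{6}{5} + 9 v}}{3} = - \frac{\frac{1}{- \frac{6}{5} + 9 v} \left(116 + v\right)}{3} = - \frac{116 + v}{3 \left(- \frac{6}{5} + 9 v\right)}$)
$-28245 - D{\left(-146 \right)} = -28245 - \frac{5 \left(-116 - -146\right)}{9 \left(-2 + 15 \left(-146\right)\right)} = -28245 - \frac{5 \left(-116 + 146\right)}{9 \left(-2 - 2190\right)} = -28245 - \frac{5}{9} \frac{1}{-2192} \cdot 30 = -28245 - \frac{5}{9} \left(- \frac{1}{2192}\right) 30 = -28245 - - \frac{25}{3288} = -28245 + \frac{25}{3288} = - \frac{92869535}{3288}$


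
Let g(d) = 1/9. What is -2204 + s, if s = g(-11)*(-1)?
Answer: -19837/9 ≈ -2204.1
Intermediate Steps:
g(d) = ⅑
s = -⅑ (s = (⅑)*(-1) = -⅑ ≈ -0.11111)
-2204 + s = -2204 - ⅑ = -19837/9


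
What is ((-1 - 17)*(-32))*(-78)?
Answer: -44928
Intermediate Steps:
((-1 - 17)*(-32))*(-78) = -18*(-32)*(-78) = 576*(-78) = -44928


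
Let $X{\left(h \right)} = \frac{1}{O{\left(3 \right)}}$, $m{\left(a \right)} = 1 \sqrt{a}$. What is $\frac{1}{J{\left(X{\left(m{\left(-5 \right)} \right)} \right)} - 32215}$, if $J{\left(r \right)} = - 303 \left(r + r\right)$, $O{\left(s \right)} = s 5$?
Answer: $- \frac{5}{161277} \approx -3.1003 \cdot 10^{-5}$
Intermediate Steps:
$O{\left(s \right)} = 5 s$
$m{\left(a \right)} = \sqrt{a}$
$X{\left(h \right)} = \frac{1}{15}$ ($X{\left(h \right)} = \frac{1}{5 \cdot 3} = \frac{1}{15}$)
$J{\left(r \right)} = - 606 r$ ($J{\left(r \right)} = - 303 \cdot 2 r = - 606 r$)
$\frac{1}{J{\left(X{\left(m{\left(-5 \right)} \right)} \right)} - 32215} = \frac{1}{\left(-606\right) \frac{1}{15} - 32215} = \frac{1}{- \frac{202}{5} - 32215} = \frac{1}{- \frac{161277}{5}} = - \frac{5}{161277}$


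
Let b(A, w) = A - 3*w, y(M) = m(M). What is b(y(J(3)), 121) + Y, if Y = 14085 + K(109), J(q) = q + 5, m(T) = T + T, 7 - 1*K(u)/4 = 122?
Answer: 13278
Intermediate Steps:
K(u) = -460 (K(u) = 28 - 4*122 = 28 - 488 = -460)
m(T) = 2*T
J(q) = 5 + q
Y = 13625 (Y = 14085 - 460 = 13625)
y(M) = 2*M
b(y(J(3)), 121) + Y = (2*(5 + 3) - 3*121) + 13625 = (2*8 - 363) + 13625 = (16 - 363) + 13625 = -347 + 13625 = 13278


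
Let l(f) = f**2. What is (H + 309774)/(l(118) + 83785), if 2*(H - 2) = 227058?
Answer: 423305/97709 ≈ 4.3323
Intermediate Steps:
H = 113531 (H = 2 + (1/2)*227058 = 2 + 113529 = 113531)
(H + 309774)/(l(118) + 83785) = (113531 + 309774)/(118**2 + 83785) = 423305/(13924 + 83785) = 423305/97709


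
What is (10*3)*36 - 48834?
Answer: -47754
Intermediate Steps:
(10*3)*36 - 48834 = 30*36 - 48834 = 1080 - 48834 = -47754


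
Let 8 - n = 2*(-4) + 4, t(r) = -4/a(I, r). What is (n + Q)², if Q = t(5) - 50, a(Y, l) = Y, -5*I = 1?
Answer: 324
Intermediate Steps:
I = -⅕ (I = -⅕*1 = -⅕ ≈ -0.20000)
t(r) = 20 (t(r) = -4/(-⅕) = -4*(-5) = 20)
Q = -30 (Q = 20 - 50 = -30)
n = 12 (n = 8 - (2*(-4) + 4) = 8 - (-8 + 4) = 8 - 1*(-4) = 8 + 4 = 12)
(n + Q)² = (12 - 30)² = (-18)² = 324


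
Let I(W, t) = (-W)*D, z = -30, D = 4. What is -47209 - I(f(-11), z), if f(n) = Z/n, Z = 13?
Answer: -519351/11 ≈ -47214.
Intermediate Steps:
f(n) = 13/n
I(W, t) = -4*W (I(W, t) = -W*4 = -4*W)
-47209 - I(f(-11), z) = -47209 - (-4)*13/(-11) = -47209 - (-4)*13*(-1/11) = -47209 - (-4)*(-13)/11 = -47209 - 1*52/11 = -47209 - 52/11 = -519351/11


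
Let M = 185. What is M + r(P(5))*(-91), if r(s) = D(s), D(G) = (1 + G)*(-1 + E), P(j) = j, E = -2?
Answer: 1823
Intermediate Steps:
D(G) = -3 - 3*G (D(G) = (1 + G)*(-1 - 2) = (1 + G)*(-3) = -3 - 3*G)
r(s) = -3 - 3*s
M + r(P(5))*(-91) = 185 + (-3 - 3*5)*(-91) = 185 + (-3 - 15)*(-91) = 185 - 18*(-91) = 185 + 1638 = 1823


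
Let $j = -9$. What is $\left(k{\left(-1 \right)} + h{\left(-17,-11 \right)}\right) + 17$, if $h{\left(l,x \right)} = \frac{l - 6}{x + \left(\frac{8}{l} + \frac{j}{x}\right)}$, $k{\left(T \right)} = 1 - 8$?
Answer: $\frac{24221}{1992} \approx 12.159$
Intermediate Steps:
$k{\left(T \right)} = -7$ ($k{\left(T \right)} = 1 - 8 = -7$)
$h{\left(l,x \right)} = \frac{-6 + l}{x - \frac{9}{x} + \frac{8}{l}}$ ($h{\left(l,x \right)} = \frac{l - 6}{x - \left(- \frac{8}{l} + \frac{9}{x}\right)} = \frac{-6 + l}{x - \left(- \frac{8}{l} + \frac{9}{x}\right)} = \frac{-6 + l}{x - \frac{9}{x} + \frac{8}{l}}$)
$\left(k{\left(-1 \right)} + h{\left(-17,-11 \right)}\right) + 17 = \left(-7 - - \frac{187 \left(-6 - 17\right)}{\left(-9\right) \left(-17\right) + 8 \left(-11\right) - 17 \left(-11\right)^{2}}\right) + 17 = \left(-7 - \left(-187\right) \frac{1}{153 - 88 - 2057} \left(-23\right)\right) + 17 = \left(-7 - \left(-187\right) \frac{1}{-1992} \left(-23\right)\right) + 17 = \left(-7 - \left(-187\right) \left(- \frac{1}{1992}\right) \left(-23\right)\right) + 17 = \left(-7 + \frac{4301}{1992}\right) + 17 = - \frac{9643}{1992} + 17 = \frac{24221}{1992}$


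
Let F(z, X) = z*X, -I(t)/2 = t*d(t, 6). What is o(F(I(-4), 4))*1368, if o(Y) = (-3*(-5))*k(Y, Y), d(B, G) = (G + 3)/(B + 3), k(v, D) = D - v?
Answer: 0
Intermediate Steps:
d(B, G) = (3 + G)/(3 + B)
I(t) = -18*t/(3 + t) (I(t) = -2*t*(3 + 6)/(3 + t) = -2*t*9/(3 + t) = -18*t/(3 + t))
F(z, X) = X*z
o(Y) = 0 (o(Y) = (-3*(-5))*(Y - Y) = 15*0 = 0)
o(F(I(-4), 4))*1368 = 0*1368 = 0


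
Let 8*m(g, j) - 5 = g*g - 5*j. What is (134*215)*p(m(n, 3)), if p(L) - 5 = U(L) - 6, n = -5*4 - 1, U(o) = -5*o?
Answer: -31158015/4 ≈ -7.7895e+6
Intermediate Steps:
n = -21 (n = -20 - 1 = -21)
m(g, j) = 5/8 - 5*j/8 + g²/8 (m(g, j) = 5/8 + (g*g - 5*j)/8 = 5/8 + (g² - 5*j)/8 = 5/8 + (-5*j/8 + g²/8) = 5/8 - 5*j/8 + g²/8)
p(L) = -1 - 5*L (p(L) = 5 + (-5*L - 6) = 5 + (-6 - 5*L) = -1 - 5*L)
(134*215)*p(m(n, 3)) = (134*215)*(-1 - 5*(5/8 - 5/8*3 + (⅛)*(-21)²)) = 28810*(-1 - 5*(5/8 - 15/8 + (⅛)*441)) = 28810*(-1 - 5*(5/8 - 15/8 + 441/8)) = 28810*(-1 - 5*431/8) = 28810*(-1 - 2155/8) = 28810*(-2163/8) = -31158015/4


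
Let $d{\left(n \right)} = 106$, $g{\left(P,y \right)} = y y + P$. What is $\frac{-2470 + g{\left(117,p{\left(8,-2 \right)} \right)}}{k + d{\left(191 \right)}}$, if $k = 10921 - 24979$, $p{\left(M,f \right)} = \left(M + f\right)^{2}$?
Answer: $\frac{1057}{13952} \approx 0.07576$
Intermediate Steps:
$g{\left(P,y \right)} = P + y^{2}$ ($g{\left(P,y \right)} = y^{2} + P = P + y^{2}$)
$k = -14058$
$\frac{-2470 + g{\left(117,p{\left(8,-2 \right)} \right)}}{k + d{\left(191 \right)}} = \frac{-2470 + \left(117 + \left(\left(8 - 2\right)^{2}\right)^{2}\right)}{-14058 + 106} = \frac{-2470 + \left(117 + \left(6^{2}\right)^{2}\right)}{-13952} = \left(-2470 + \left(117 + 36^{2}\right)\right) \left(- \frac{1}{13952}\right) = \left(-2470 + \left(117 + 1296\right)\right) \left(- \frac{1}{13952}\right) = \left(-2470 + 1413\right) \left(- \frac{1}{13952}\right) = \left(-1057\right) \left(- \frac{1}{13952}\right) = \frac{1057}{13952}$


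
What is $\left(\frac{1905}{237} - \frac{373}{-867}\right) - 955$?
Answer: $- \frac{64830803}{68493} \approx -946.53$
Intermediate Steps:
$\left(\frac{1905}{237} - \frac{373}{-867}\right) - 955 = \left(1905 \cdot \frac{1}{237} - - \frac{373}{867}\right) - 955 = \left(\frac{635}{79} + \frac{373}{867}\right) - 955 = \frac{580012}{68493} - 955 = - \frac{64830803}{68493}$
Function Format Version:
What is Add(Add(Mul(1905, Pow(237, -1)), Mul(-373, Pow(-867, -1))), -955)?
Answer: Rational(-64830803, 68493) ≈ -946.53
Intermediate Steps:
Add(Add(Mul(1905, Pow(237, -1)), Mul(-373, Pow(-867, -1))), -955) = Add(Add(Mul(1905, Rational(1, 237)), Mul(-373, Rational(-1, 867))), -955) = Add(Add(Rational(635, 79), Rational(373, 867)), -955) = Add(Rational(580012, 68493), -955) = Rational(-64830803, 68493)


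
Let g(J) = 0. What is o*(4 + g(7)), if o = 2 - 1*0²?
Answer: 8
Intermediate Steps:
o = 2 (o = 2 - 1*0 = 2 + 0 = 2)
o*(4 + g(7)) = 2*(4 + 0) = 2*4 = 8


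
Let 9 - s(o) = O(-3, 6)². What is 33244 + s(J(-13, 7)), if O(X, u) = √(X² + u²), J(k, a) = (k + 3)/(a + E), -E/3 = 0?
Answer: 33208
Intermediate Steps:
E = 0 (E = -3*0 = 0)
J(k, a) = (3 + k)/a (J(k, a) = (k + 3)/(a + 0) = (3 + k)/a)
s(o) = -36 (s(o) = 9 - (√((-3)² + 6²))² = 9 - (√(9 + 36))² = 9 - (√45)² = 9 - (3*√5)² = 9 - 1*45 = 9 - 45 = -36)
33244 + s(J(-13, 7)) = 33244 - 36 = 33208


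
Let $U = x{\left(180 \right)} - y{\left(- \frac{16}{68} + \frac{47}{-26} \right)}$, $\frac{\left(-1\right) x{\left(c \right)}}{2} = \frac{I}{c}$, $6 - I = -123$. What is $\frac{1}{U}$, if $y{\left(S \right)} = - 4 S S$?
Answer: $\frac{1465230}{22362107} \approx 0.065523$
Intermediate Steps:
$I = 129$ ($I = 6 - -123 = 6 + 123 = 129$)
$y{\left(S \right)} = - 4 S^{2}$
$x{\left(c \right)} = - \frac{258}{c}$ ($x{\left(c \right)} = - 2 \frac{129}{c} = - \frac{258}{c}$)
$U = \frac{22362107}{1465230}$ ($U = - \frac{258}{180} - - 4 \left(- \frac{16}{68} + \frac{47}{-26}\right)^{2} = \left(-258\right) \frac{1}{180} - - 4 \left(\left(-16\right) \frac{1}{68} + 47 \left(- \frac{1}{26}\right)\right)^{2} = - \frac{43}{30} - - 4 \left(- \frac{4}{17} - \frac{47}{26}\right)^{2} = - \frac{43}{30} - - 4 \left(- \frac{903}{442}\right)^{2} = - \frac{43}{30} - \left(-4\right) \frac{815409}{195364} = - \frac{43}{30} - - \frac{815409}{48841} = - \frac{43}{30} + \frac{815409}{48841} = \frac{22362107}{1465230} \approx 15.262$)
$\frac{1}{U} = \frac{1}{\frac{22362107}{1465230}} = \frac{1465230}{22362107}$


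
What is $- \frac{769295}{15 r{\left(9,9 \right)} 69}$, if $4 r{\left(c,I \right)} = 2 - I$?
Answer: $\frac{615436}{1449} \approx 424.73$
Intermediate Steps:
$r{\left(c,I \right)} = \frac{1}{2} - \frac{I}{4}$ ($r{\left(c,I \right)} = \frac{2 - I}{4} = \frac{1}{2} - \frac{I}{4}$)
$- \frac{769295}{15 r{\left(9,9 \right)} 69} = - \frac{769295}{15 \left(\frac{1}{2} - \frac{9}{4}\right) 69} = - \frac{769295}{15 \left(- \frac{7}{4}\right) 69} = - \frac{769295}{\left(- \frac{105}{4}\right) 69} = - \frac{769295}{- \frac{7245}{4}} = \left(-769295\right) \left(- \frac{4}{7245}\right) = \frac{615436}{1449}$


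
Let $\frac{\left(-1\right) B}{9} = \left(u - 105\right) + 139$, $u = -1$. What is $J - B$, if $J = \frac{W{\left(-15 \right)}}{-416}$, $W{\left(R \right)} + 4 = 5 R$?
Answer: $\frac{123631}{416} \approx 297.19$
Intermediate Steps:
$W{\left(R \right)} = -4 + 5 R$
$B = -297$ ($B = - 9 \left(\left(-1 - 105\right) + 139\right) = - 9 \left(-106 + 139\right) = \left(-9\right) 33 = -297$)
$J = \frac{79}{416}$ ($J = \frac{-4 + 5 \left(-15\right)}{-416} = \left(-4 - 75\right) \left(- \frac{1}{416}\right) = \left(-79\right) \left(- \frac{1}{416}\right) = \frac{79}{416} \approx 0.1899$)
$J - B = \frac{79}{416} - -297 = \frac{79}{416} + 297 = \frac{123631}{416}$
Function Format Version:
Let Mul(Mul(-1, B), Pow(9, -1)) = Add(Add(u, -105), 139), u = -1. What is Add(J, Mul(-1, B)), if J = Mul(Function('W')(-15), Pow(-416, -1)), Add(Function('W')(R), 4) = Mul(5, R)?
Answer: Rational(123631, 416) ≈ 297.19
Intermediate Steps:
Function('W')(R) = Add(-4, Mul(5, R))
B = -297 (B = Mul(-9, Add(Add(-1, -105), 139)) = Mul(-9, Add(-106, 139)) = Mul(-9, 33) = -297)
J = Rational(79, 416) (J = Mul(Add(-4, Mul(5, -15)), Pow(-416, -1)) = Mul(Add(-4, -75), Rational(-1, 416)) = Mul(-79, Rational(-1, 416)) = Rational(79, 416) ≈ 0.18990)
Add(J, Mul(-1, B)) = Add(Rational(79, 416), Mul(-1, -297)) = Add(Rational(79, 416), 297) = Rational(123631, 416)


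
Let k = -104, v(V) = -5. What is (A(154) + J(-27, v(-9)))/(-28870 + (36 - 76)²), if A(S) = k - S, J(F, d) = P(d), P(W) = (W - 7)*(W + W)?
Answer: 23/4545 ≈ 0.0050605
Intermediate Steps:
P(W) = 2*W*(-7 + W) (P(W) = (-7 + W)*(2*W) = 2*W*(-7 + W))
J(F, d) = 2*d*(-7 + d)
A(S) = -104 - S
(A(154) + J(-27, v(-9)))/(-28870 + (36 - 76)²) = ((-104 - 1*154) + 2*(-5)*(-7 - 5))/(-28870 + (36 - 76)²) = ((-104 - 154) + 2*(-5)*(-12))/(-28870 + (-40)²) = (-258 + 120)/(-28870 + 1600) = -138/(-27270) = -138*(-1/27270) = 23/4545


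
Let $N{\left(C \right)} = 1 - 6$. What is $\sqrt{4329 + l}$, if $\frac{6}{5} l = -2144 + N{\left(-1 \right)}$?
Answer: $\frac{\sqrt{91374}}{6} \approx 50.38$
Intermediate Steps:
$N{\left(C \right)} = -5$ ($N{\left(C \right)} = 1 - 6 = -5$)
$l = - \frac{10745}{6}$ ($l = \frac{5 \left(-2144 - 5\right)}{6} = \frac{5}{6} \left(-2149\right) = - \frac{10745}{6} \approx -1790.8$)
$\sqrt{4329 + l} = \sqrt{4329 - \frac{10745}{6}} = \sqrt{\frac{15229}{6}} = \frac{\sqrt{91374}}{6}$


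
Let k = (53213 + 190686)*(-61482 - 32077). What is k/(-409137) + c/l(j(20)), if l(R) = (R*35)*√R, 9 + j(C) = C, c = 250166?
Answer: 22818946541/409137 + 35738*√11/605 ≈ 55969.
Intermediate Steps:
j(C) = -9 + C
k = -22818946541 (k = 243899*(-93559) = -22818946541)
l(R) = 35*R^(3/2) (l(R) = (35*R)*√R = 35*R^(3/2))
k/(-409137) + c/l(j(20)) = -22818946541/(-409137) + 250166/((35*(-9 + 20)^(3/2))) = -22818946541*(-1/409137) + 250166/((35*11^(3/2))) = 22818946541/409137 + 250166/((35*(11*√11))) = 22818946541/409137 + 250166/((385*√11)) = 22818946541/409137 + 250166*(√11/4235) = 22818946541/409137 + 35738*√11/605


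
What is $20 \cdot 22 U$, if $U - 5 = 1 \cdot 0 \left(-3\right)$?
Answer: $2200$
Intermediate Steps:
$U = 5$ ($U = 5 + 1 \cdot 0 \left(-3\right) = 5 + 0 \left(-3\right) = 5 + 0 = 5$)
$20 \cdot 22 U = 20 \cdot 22 \cdot 5 = 440 \cdot 5 = 2200$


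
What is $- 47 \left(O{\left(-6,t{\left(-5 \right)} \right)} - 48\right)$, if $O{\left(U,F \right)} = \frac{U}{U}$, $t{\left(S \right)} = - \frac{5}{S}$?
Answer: $2209$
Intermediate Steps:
$O{\left(U,F \right)} = 1$
$- 47 \left(O{\left(-6,t{\left(-5 \right)} \right)} - 48\right) = - 47 \left(1 - 48\right) = \left(-47\right) \left(-47\right) = 2209$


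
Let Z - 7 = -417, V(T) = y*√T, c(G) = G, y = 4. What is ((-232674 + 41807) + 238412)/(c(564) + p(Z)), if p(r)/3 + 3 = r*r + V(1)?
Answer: 47545/504867 ≈ 0.094173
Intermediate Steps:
V(T) = 4*√T
Z = -410 (Z = 7 - 417 = -410)
p(r) = 3 + 3*r² (p(r) = -9 + 3*(r*r + 4*√1) = -9 + 3*(r² + 4*1) = -9 + 3*(r² + 4) = -9 + 3*(4 + r²) = -9 + (12 + 3*r²) = 3 + 3*r²)
((-232674 + 41807) + 238412)/(c(564) + p(Z)) = ((-232674 + 41807) + 238412)/(564 + (3 + 3*(-410)²)) = (-190867 + 238412)/(564 + (3 + 3*168100)) = 47545/(564 + (3 + 504300)) = 47545/(564 + 504303) = 47545/504867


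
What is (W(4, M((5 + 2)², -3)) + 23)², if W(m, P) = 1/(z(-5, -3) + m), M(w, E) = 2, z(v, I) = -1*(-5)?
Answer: 43264/81 ≈ 534.12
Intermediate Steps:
z(v, I) = 5
W(m, P) = 1/(5 + m)
(W(4, M((5 + 2)², -3)) + 23)² = (1/(5 + 4) + 23)² = (1/9 + 23)² = (⅑ + 23)² = (208/9)² = 43264/81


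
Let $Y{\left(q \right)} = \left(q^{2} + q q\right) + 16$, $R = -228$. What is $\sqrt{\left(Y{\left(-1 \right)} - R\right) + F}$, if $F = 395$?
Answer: $\sqrt{641} \approx 25.318$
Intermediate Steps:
$Y{\left(q \right)} = 16 + 2 q^{2}$ ($Y{\left(q \right)} = \left(q^{2} + q^{2}\right) + 16 = 2 q^{2} + 16 = 16 + 2 q^{2}$)
$\sqrt{\left(Y{\left(-1 \right)} - R\right) + F} = \sqrt{\left(\left(16 + 2 \left(-1\right)^{2}\right) - -228\right) + 395} = \sqrt{\left(\left(16 + 2 \cdot 1\right) + 228\right) + 395} = \sqrt{\left(\left(16 + 2\right) + 228\right) + 395} = \sqrt{\left(18 + 228\right) + 395} = \sqrt{246 + 395} = \sqrt{641}$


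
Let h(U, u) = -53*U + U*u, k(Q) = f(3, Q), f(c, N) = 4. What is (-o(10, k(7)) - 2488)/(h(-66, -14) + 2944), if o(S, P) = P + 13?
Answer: -2505/7366 ≈ -0.34008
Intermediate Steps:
k(Q) = 4
o(S, P) = 13 + P
(-o(10, k(7)) - 2488)/(h(-66, -14) + 2944) = (-(13 + 4) - 2488)/(-66*(-53 - 14) + 2944) = (-1*17 - 2488)/(-66*(-67) + 2944) = (-17 - 2488)/(4422 + 2944) = -2505/7366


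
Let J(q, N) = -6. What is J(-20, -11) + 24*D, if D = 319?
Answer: 7650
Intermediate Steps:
J(-20, -11) + 24*D = -6 + 24*319 = -6 + 7656 = 7650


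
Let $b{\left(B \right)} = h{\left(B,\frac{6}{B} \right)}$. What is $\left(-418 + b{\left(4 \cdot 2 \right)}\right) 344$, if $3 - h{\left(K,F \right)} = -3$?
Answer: $-141728$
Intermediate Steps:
$h{\left(K,F \right)} = 6$ ($h{\left(K,F \right)} = 3 - -3 = 3 + 3 = 6$)
$b{\left(B \right)} = 6$
$\left(-418 + b{\left(4 \cdot 2 \right)}\right) 344 = \left(-418 + 6\right) 344 = \left(-412\right) 344 = -141728$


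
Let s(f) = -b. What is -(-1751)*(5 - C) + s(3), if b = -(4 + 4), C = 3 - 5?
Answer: 12265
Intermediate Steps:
C = -2
b = -8 (b = -1*8 = -8)
s(f) = 8 (s(f) = -1*(-8) = 8)
-(-1751)*(5 - C) + s(3) = -(-1751)*(5 - 1*(-2)) + 8 = -(-1751)*(5 + 2) + 8 = -(-1751)*7 + 8 = -103*(-119) + 8 = 12257 + 8 = 12265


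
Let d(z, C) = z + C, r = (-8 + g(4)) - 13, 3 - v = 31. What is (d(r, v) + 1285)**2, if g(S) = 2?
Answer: 1532644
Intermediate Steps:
v = -28 (v = 3 - 1*31 = 3 - 31 = -28)
r = -19 (r = (-8 + 2) - 13 = -6 - 13 = -19)
d(z, C) = C + z
(d(r, v) + 1285)**2 = ((-28 - 19) + 1285)**2 = (-47 + 1285)**2 = 1238**2 = 1532644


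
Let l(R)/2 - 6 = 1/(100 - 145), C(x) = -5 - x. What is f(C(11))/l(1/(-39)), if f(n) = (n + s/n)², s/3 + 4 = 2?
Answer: 703125/34432 ≈ 20.421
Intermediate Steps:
s = -6 (s = -12 + 3*2 = -12 + 6 = -6)
f(n) = (n - 6/n)²
l(R) = 538/45 (l(R) = 12 + 2/(100 - 145) = 12 + 2/(-45) = 12 + 2*(-1/45) = 12 - 2/45 = 538/45)
f(C(11))/l(1/(-39)) = ((-6 + (-5 - 1*11)²)²/(-5 - 1*11)²)/(538/45) = ((-6 + (-5 - 11)²)²/(-5 - 11)²)*(45/538) = ((-6 + (-16)²)²/(-16)²)*(45/538) = ((-6 + 256)²/256)*(45/538) = ((1/256)*250²)*(45/538) = ((1/256)*62500)*(45/538) = (15625/64)*(45/538) = 703125/34432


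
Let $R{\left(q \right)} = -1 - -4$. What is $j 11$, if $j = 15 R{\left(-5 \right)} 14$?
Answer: $6930$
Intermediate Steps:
$R{\left(q \right)} = 3$ ($R{\left(q \right)} = -1 + 4 = 3$)
$j = 630$ ($j = 15 \cdot 3 \cdot 14 = 45 \cdot 14 = 630$)
$j 11 = 630 \cdot 11 = 6930$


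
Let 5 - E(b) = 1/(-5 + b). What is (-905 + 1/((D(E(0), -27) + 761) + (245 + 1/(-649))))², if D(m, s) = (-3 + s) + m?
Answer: 8303081438446240000/10137785952121 ≈ 8.1902e+5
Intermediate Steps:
E(b) = 5 - 1/(-5 + b)
D(m, s) = -3 + m + s
(-905 + 1/((D(E(0), -27) + 761) + (245 + 1/(-649))))² = (-905 + 1/(((-3 + (-26 + 5*0)/(-5 + 0) - 27) + 761) + (245 + 1/(-649))))² = (-905 + 1/(((-3 + (-26 + 0)/(-5) - 27) + 761) + (245 - 1/649)))² = (-905 + 1/(((-3 - ⅕*(-26) - 27) + 761) + 159004/649))² = (-905 + 1/(((-3 + 26/5 - 27) + 761) + 159004/649))² = (-905 + 1/((-124/5 + 761) + 159004/649))² = (-905 + 1/(3681/5 + 159004/649))² = (-905 + 1/(3183989/3245))² = (-905 + 3245/3183989)² = (-2881506800/3183989)² = 8303081438446240000/10137785952121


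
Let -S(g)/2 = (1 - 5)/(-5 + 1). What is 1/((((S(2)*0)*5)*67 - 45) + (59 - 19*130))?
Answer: -1/2456 ≈ -0.00040717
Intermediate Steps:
S(g) = -2 (S(g) = -2*(1 - 5)/(-5 + 1) = -(-8)/(-4) = -(-8)*(-1)/4 = -2*1 = -2)
1/((((S(2)*0)*5)*67 - 45) + (59 - 19*130)) = 1/(((-2*0*5)*67 - 45) + (59 - 19*130)) = 1/(((0*5)*67 - 45) + (59 - 2470)) = 1/((0*67 - 45) - 2411) = 1/((0 - 45) - 2411) = 1/(-45 - 2411) = 1/(-2456) = -1/2456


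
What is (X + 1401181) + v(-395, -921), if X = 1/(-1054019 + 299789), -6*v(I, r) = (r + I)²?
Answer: 279703262383/251410 ≈ 1.1125e+6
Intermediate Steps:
v(I, r) = -(I + r)²/6 (v(I, r) = -(r + I)²/6 = -(I + r)²/6)
X = -1/754230 (X = 1/(-754230) = -1/754230 ≈ -1.3259e-6)
(X + 1401181) + v(-395, -921) = (-1/754230 + 1401181) - (-395 - 921)²/6 = 1056812745629/754230 - ⅙*(-1316)² = 1056812745629/754230 - ⅙*1731856 = 1056812745629/754230 - 865928/3 = 279703262383/251410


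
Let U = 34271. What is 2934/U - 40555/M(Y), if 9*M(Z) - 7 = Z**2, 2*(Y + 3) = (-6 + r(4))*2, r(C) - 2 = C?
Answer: -12508696701/548336 ≈ -22812.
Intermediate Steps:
r(C) = 2 + C
Y = -3 (Y = -3 + ((-6 + (2 + 4))*2)/2 = -3 + ((-6 + 6)*2)/2 = -3 + (0*2)/2 = -3 + (1/2)*0 = -3 + 0 = -3)
M(Z) = 7/9 + Z**2/9
2934/U - 40555/M(Y) = 2934/34271 - 40555/(7/9 + (1/9)*(-3)**2) = 2934*(1/34271) - 40555/(7/9 + (1/9)*9) = 2934/34271 - 40555/(7/9 + 1) = 2934/34271 - 40555/16/9 = 2934/34271 - 40555*9/16 = 2934/34271 - 364995/16 = -12508696701/548336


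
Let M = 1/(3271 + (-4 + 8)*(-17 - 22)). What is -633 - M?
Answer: -1971796/3115 ≈ -633.00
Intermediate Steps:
M = 1/3115 (M = 1/(3271 + 4*(-39)) = 1/(3271 - 156) = 1/3115 ≈ 0.00032103)
-633 - M = -633 - 1*1/3115 = -633 - 1/3115 = -1971796/3115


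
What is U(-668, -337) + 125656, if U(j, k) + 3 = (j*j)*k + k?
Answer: -150252172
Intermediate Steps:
U(j, k) = -3 + k + k*j² (U(j, k) = -3 + ((j*j)*k + k) = -3 + (j²*k + k) = -3 + (k*j² + k) = -3 + (k + k*j²) = -3 + k + k*j²)
U(-668, -337) + 125656 = (-3 - 337 - 337*(-668)²) + 125656 = (-3 - 337 - 337*446224) + 125656 = (-3 - 337 - 150377488) + 125656 = -150377828 + 125656 = -150252172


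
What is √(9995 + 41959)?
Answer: √51954 ≈ 227.93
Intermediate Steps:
√(9995 + 41959) = √51954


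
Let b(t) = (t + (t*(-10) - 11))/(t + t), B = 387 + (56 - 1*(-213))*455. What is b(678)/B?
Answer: -6113/166492392 ≈ -3.6716e-5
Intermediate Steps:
B = 122782 (B = 387 + (56 + 213)*455 = 387 + 269*455 = 387 + 122395 = 122782)
b(t) = (-11 - 9*t)/(2*t) (b(t) = (t + (-10*t - 11))/((2*t)) = (t + (-11 - 10*t))*(1/(2*t)) = (-11 - 9*t)*(1/(2*t)) = (-11 - 9*t)/(2*t))
b(678)/B = ((½)*(-11 - 9*678)/678)/122782 = ((½)*(1/678)*(-11 - 6102))*(1/122782) = ((½)*(1/678)*(-6113))*(1/122782) = -6113/1356*1/122782 = -6113/166492392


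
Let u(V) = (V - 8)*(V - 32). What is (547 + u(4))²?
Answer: 434281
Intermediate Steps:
u(V) = (-32 + V)*(-8 + V) (u(V) = (-8 + V)*(-32 + V) = (-32 + V)*(-8 + V))
(547 + u(4))² = (547 + (256 + 4² - 40*4))² = (547 + (256 + 16 - 160))² = (547 + 112)² = 659² = 434281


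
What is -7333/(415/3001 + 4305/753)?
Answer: -5523589583/4410600 ≈ -1252.3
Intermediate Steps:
-7333/(415/3001 + 4305/753) = -7333/(415*(1/3001) + 4305*(1/753)) = -7333/(415/3001 + 1435/251) = -7333/4410600/753251 = -7333*753251/4410600 = -5523589583/4410600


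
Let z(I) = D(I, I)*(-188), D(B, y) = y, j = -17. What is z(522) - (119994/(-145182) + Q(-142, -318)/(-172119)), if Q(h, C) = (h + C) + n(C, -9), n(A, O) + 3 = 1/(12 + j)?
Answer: -681182990404029/6941272405 ≈ -98135.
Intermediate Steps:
z(I) = -188*I (z(I) = I*(-188) = -188*I)
n(A, O) = -16/5 (n(A, O) = -3 + 1/(12 - 17) = -3 + 1/(-5) = -3 - ⅕ = -16/5)
Q(h, C) = -16/5 + C + h (Q(h, C) = (h + C) - 16/5 = (C + h) - 16/5 = -16/5 + C + h)
z(522) - (119994/(-145182) + Q(-142, -318)/(-172119)) = -188*522 - (119994/(-145182) + (-16/5 - 318 - 142)/(-172119)) = -98136 - (119994*(-1/145182) - 2316/5*(-1/172119)) = -98136 - (-19999/24197 + 772/286865) = -98136 - 1*(-5718333051/6941272405) = -98136 + 5718333051/6941272405 = -681182990404029/6941272405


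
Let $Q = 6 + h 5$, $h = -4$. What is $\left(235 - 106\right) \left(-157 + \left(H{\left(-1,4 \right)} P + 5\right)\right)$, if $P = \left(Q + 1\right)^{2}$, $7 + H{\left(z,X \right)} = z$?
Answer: $-194016$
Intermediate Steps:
$H{\left(z,X \right)} = -7 + z$
$Q = -14$ ($Q = 6 - 20 = -14$)
$P = 169$ ($P = \left(-14 + 1\right)^{2} = \left(-13\right)^{2} = 169$)
$\left(235 - 106\right) \left(-157 + \left(H{\left(-1,4 \right)} P + 5\right)\right) = \left(235 - 106\right) \left(-157 + \left(\left(-7 - 1\right) 169 + 5\right)\right) = \left(235 - 106\right) \left(-157 + \left(\left(-8\right) 169 + 5\right)\right) = 129 \left(-157 + \left(-1352 + 5\right)\right) = 129 \left(-157 - 1347\right) = 129 \left(-1504\right) = -194016$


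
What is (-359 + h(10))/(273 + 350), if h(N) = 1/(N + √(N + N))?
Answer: -2871/4984 - √5/24920 ≈ -0.57613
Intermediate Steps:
h(N) = 1/(N + √2*√N) (h(N) = 1/(N + √(2*N)) = 1/(N + √2*√N))
(-359 + h(10))/(273 + 350) = (-359 + 1/(10 + √2*√10))/(273 + 350) = (-359 + 1/(10 + 2*√5))/623 = (-359 + 1/(10 + 2*√5))*(1/623) = -359/623 + 1/(623*(10 + 2*√5))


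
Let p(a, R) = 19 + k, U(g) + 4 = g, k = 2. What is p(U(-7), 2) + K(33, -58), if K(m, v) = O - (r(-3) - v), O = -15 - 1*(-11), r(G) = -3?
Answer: -38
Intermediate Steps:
U(g) = -4 + g
p(a, R) = 21 (p(a, R) = 19 + 2 = 21)
O = -4 (O = -15 + 11 = -4)
K(m, v) = -1 + v (K(m, v) = -4 - (-3 - v) = -4 + (3 + v) = -1 + v)
p(U(-7), 2) + K(33, -58) = 21 + (-1 - 58) = 21 - 59 = -38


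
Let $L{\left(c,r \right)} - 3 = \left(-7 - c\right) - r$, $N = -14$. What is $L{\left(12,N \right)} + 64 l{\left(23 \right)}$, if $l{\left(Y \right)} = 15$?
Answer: $958$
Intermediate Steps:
$L{\left(c,r \right)} = -4 - c - r$ ($L{\left(c,r \right)} = 3 - \left(7 + c + r\right) = -4 - c - r$)
$L{\left(12,N \right)} + 64 l{\left(23 \right)} = \left(-4 - 12 - -14\right) + 64 \cdot 15 = \left(-4 - 12 + 14\right) + 960 = -2 + 960 = 958$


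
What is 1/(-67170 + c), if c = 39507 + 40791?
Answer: 1/13128 ≈ 7.6173e-5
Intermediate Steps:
c = 80298
1/(-67170 + c) = 1/(-67170 + 80298) = 1/13128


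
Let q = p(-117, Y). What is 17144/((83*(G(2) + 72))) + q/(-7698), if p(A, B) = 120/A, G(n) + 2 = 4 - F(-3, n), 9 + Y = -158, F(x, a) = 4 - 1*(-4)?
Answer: 428935424/137051343 ≈ 3.1297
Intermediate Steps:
F(x, a) = 8 (F(x, a) = 4 + 4 = 8)
Y = -167 (Y = -9 - 158 = -167)
G(n) = -6 (G(n) = -2 + (4 - 1*8) = -2 + (4 - 8) = -2 - 4 = -6)
q = -40/39 (q = 120/(-117) = 120*(-1/117) = -40/39 ≈ -1.0256)
17144/((83*(G(2) + 72))) + q/(-7698) = 17144/((83*(-6 + 72))) - 40/39/(-7698) = 17144/((83*66)) - 40/39*(-1/7698) = 17144/5478 + 20/150111 = 17144*(1/5478) + 20/150111 = 8572/2739 + 20/150111 = 428935424/137051343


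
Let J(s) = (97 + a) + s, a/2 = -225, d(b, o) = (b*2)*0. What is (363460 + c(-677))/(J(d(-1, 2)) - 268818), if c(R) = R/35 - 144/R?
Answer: -8611731411/6378006845 ≈ -1.3502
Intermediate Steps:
d(b, o) = 0 (d(b, o) = (2*b)*0 = 0)
a = -450 (a = 2*(-225) = -450)
c(R) = -144/R + R/35 (c(R) = R*(1/35) - 144/R = R/35 - 144/R = -144/R + R/35)
J(s) = -353 + s (J(s) = (97 - 450) + s = -353 + s)
(363460 + c(-677))/(J(d(-1, 2)) - 268818) = (363460 + (-144/(-677) + (1/35)*(-677)))/((-353 + 0) - 268818) = (363460 + (-144*(-1/677) - 677/35))/(-353 - 268818) = (363460 + (144/677 - 677/35))/(-269171) = (363460 - 453289/23695)*(-1/269171) = (8611731411/23695)*(-1/269171) = -8611731411/6378006845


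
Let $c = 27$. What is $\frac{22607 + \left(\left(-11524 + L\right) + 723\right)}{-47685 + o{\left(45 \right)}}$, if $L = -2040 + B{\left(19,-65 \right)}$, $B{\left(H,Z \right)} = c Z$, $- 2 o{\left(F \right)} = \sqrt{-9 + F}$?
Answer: $- \frac{8011}{47688} \approx -0.16799$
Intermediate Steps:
$o{\left(F \right)} = - \frac{\sqrt{-9 + F}}{2}$
$B{\left(H,Z \right)} = 27 Z$
$L = -3795$ ($L = -2040 + 27 \left(-65\right) = -2040 - 1755 = -3795$)
$\frac{22607 + \left(\left(-11524 + L\right) + 723\right)}{-47685 + o{\left(45 \right)}} = \frac{22607 + \left(\left(-11524 - 3795\right) + 723\right)}{-47685 - \frac{\sqrt{-9 + 45}}{2}} = \frac{22607 + \left(-15319 + 723\right)}{-47685 - \frac{\sqrt{36}}{2}} = \frac{22607 - 14596}{-47685 - 3} = \frac{8011}{-47685 - 3} = \frac{8011}{-47688} = 8011 \left(- \frac{1}{47688}\right) = - \frac{8011}{47688}$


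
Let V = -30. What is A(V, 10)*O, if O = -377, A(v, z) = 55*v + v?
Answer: 633360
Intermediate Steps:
A(v, z) = 56*v
A(V, 10)*O = (56*(-30))*(-377) = -1680*(-377) = 633360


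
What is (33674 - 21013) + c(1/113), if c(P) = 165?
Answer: 12826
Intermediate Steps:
(33674 - 21013) + c(1/113) = (33674 - 21013) + 165 = 12661 + 165 = 12826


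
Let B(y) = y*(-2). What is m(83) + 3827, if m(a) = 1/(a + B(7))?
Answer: 264064/69 ≈ 3827.0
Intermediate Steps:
B(y) = -2*y
m(a) = 1/(-14 + a) (m(a) = 1/(a - 2*7) = 1/(a - 14) = 1/(-14 + a))
m(83) + 3827 = 1/(-14 + 83) + 3827 = 1/69 + 3827 = 264064/69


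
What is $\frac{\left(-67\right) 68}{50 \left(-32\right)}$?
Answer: $\frac{1139}{400} \approx 2.8475$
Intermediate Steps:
$\frac{\left(-67\right) 68}{50 \left(-32\right)} = - \frac{4556}{-1600} = \left(-4556\right) \left(- \frac{1}{1600}\right) = \frac{1139}{400}$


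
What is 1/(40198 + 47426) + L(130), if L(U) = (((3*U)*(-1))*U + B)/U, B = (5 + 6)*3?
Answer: -2219822539/5695560 ≈ -389.75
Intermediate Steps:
B = 33 (B = 11*3 = 33)
L(U) = (33 - 3*U**2)/U (L(U) = (((3*U)*(-1))*U + 33)/U = ((-3*U)*U + 33)/U = (-3*U**2 + 33)/U = (33 - 3*U**2)/U)
1/(40198 + 47426) + L(130) = 1/(40198 + 47426) + (-3*130 + 33/130) = 1/87624 + (-390 + 33*(1/130)) = 1/87624 + (-390 + 33/130) = 1/87624 - 50667/130 = -2219822539/5695560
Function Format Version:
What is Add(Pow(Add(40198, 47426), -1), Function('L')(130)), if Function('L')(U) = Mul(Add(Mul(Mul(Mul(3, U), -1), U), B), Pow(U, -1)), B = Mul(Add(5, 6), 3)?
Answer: Rational(-2219822539, 5695560) ≈ -389.75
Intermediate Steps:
B = 33 (B = Mul(11, 3) = 33)
Function('L')(U) = Mul(Pow(U, -1), Add(33, Mul(-3, Pow(U, 2)))) (Function('L')(U) = Mul(Add(Mul(Mul(Mul(3, U), -1), U), 33), Pow(U, -1)) = Mul(Add(Mul(Mul(-3, U), U), 33), Pow(U, -1)) = Mul(Add(Mul(-3, Pow(U, 2)), 33), Pow(U, -1)) = Mul(Add(33, Mul(-3, Pow(U, 2))), Pow(U, -1)) = Mul(Pow(U, -1), Add(33, Mul(-3, Pow(U, 2)))))
Add(Pow(Add(40198, 47426), -1), Function('L')(130)) = Add(Pow(Add(40198, 47426), -1), Add(Mul(-3, 130), Mul(33, Pow(130, -1)))) = Add(Pow(87624, -1), Add(-390, Mul(33, Rational(1, 130)))) = Add(Rational(1, 87624), Add(-390, Rational(33, 130))) = Add(Rational(1, 87624), Rational(-50667, 130)) = Rational(-2219822539, 5695560)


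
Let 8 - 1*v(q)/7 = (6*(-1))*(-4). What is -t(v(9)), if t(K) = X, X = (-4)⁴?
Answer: -256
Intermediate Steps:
X = 256
v(q) = -112 (v(q) = 56 - 7*6*(-1)*(-4) = 56 - (-42)*(-4) = 56 - 7*24 = 56 - 168 = -112)
t(K) = 256
-t(v(9)) = -1*256 = -256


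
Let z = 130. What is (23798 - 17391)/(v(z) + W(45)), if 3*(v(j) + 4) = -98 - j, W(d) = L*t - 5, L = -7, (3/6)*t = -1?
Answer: -6407/71 ≈ -90.239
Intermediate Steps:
t = -2 (t = 2*(-1) = -2)
W(d) = 9 (W(d) = -7*(-2) - 5 = 14 - 5 = 9)
v(j) = -110/3 - j/3 (v(j) = -4 + (-98 - j)/3 = -4 + (-98/3 - j/3) = -110/3 - j/3)
(23798 - 17391)/(v(z) + W(45)) = (23798 - 17391)/((-110/3 - ⅓*130) + 9) = 6407/((-110/3 - 130/3) + 9) = 6407/(-80 + 9) = 6407/(-71) = 6407*(-1/71) = -6407/71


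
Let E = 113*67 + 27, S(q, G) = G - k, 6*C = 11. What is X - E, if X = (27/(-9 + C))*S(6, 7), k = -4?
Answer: -328496/43 ≈ -7639.4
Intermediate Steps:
C = 11/6 (C = (⅙)*11 = 11/6 ≈ 1.8333)
S(q, G) = 4 + G (S(q, G) = G - 1*(-4) = G + 4 = 4 + G)
X = -1782/43 (X = (27/(-9 + 11/6))*(4 + 7) = (27/(-43/6))*11 = -6/43*27*11 = -162/43*11 = -1782/43 ≈ -41.442)
E = 7598 (E = 7571 + 27 = 7598)
X - E = -1782/43 - 1*7598 = -1782/43 - 7598 = -328496/43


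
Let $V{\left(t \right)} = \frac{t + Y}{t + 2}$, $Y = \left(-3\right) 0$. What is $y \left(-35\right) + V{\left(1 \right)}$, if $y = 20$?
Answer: $- \frac{2099}{3} \approx -699.67$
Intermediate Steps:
$Y = 0$
$V{\left(t \right)} = \frac{t}{2 + t}$ ($V{\left(t \right)} = \frac{t + 0}{t + 2} = \frac{t}{2 + t}$)
$y \left(-35\right) + V{\left(1 \right)} = 20 \left(-35\right) + 1 \frac{1}{2 + 1} = -700 + 1 \cdot \frac{1}{3} = -700 + \frac{1}{3} = - \frac{2099}{3}$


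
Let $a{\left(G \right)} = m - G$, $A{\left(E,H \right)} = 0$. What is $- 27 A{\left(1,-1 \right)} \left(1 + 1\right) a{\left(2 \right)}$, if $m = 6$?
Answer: $0$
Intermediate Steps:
$a{\left(G \right)} = 6 - G$
$- 27 A{\left(1,-1 \right)} \left(1 + 1\right) a{\left(2 \right)} = - 27 \cdot 0 \left(1 + 1\right) \left(6 - 2\right) = - 27 \cdot 0 \cdot 2 \left(6 - 2\right) = \left(-27\right) 0 \cdot 4 = 0 \cdot 4 = 0$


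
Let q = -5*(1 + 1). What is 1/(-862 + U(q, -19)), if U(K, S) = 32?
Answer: -1/830 ≈ -0.0012048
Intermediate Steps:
q = -10 (q = -5*2 = -10)
1/(-862 + U(q, -19)) = 1/(-862 + 32) = 1/(-830) = -1/830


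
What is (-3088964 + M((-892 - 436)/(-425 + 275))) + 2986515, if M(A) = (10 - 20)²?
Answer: -102349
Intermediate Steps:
M(A) = 100 (M(A) = (-10)² = 100)
(-3088964 + M((-892 - 436)/(-425 + 275))) + 2986515 = (-3088964 + 100) + 2986515 = -3088864 + 2986515 = -102349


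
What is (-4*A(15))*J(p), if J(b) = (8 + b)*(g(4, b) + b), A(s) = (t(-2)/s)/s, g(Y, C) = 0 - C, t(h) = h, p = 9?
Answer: 0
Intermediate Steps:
g(Y, C) = -C
A(s) = -2/s² (A(s) = (-2/s)/s = -2/s²)
J(b) = 0 (J(b) = (8 + b)*(-b + b) = (8 + b)*0 = 0)
(-4*A(15))*J(p) = -(-8)/15²*0 = -(-8)/225*0 = -4*(-2/225)*0 = (8/225)*0 = 0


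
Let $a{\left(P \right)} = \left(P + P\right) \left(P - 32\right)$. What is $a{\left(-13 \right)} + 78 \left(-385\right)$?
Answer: $-28860$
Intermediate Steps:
$a{\left(P \right)} = 2 P \left(-32 + P\right)$
$a{\left(-13 \right)} + 78 \left(-385\right) = 2 \left(-13\right) \left(-32 - 13\right) + 78 \left(-385\right) = 2 \left(-13\right) \left(-45\right) - 30030 = 1170 - 30030 = -28860$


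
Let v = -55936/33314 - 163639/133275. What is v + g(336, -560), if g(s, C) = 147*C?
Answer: -182753698256023/2219961675 ≈ -82323.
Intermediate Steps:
v = -6453170023/2219961675 (v = -55936*1/33314 - 163639*1/133275 = -27968/16657 - 163639/133275 = -6453170023/2219961675 ≈ -2.9069)
v + g(336, -560) = -6453170023/2219961675 + 147*(-560) = -6453170023/2219961675 - 82320 = -182753698256023/2219961675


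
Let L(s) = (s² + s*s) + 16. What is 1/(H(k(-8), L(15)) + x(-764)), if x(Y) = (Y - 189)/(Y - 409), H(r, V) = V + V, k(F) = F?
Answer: 1173/1094189 ≈ 0.0010720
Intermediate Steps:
L(s) = 16 + 2*s² (L(s) = (s² + s²) + 16 = 2*s² + 16 = 16 + 2*s²)
H(r, V) = 2*V
x(Y) = (-189 + Y)/(-409 + Y)
1/(H(k(-8), L(15)) + x(-764)) = 1/(2*(16 + 2*15²) + (-189 - 764)/(-409 - 764)) = 1/(2*(16 + 2*225) - 953/(-1173)) = 1/(2*(16 + 450) - 1/1173*(-953)) = 1/(2*466 + 953/1173) = 1/(932 + 953/1173) = 1/(1094189/1173) = 1173/1094189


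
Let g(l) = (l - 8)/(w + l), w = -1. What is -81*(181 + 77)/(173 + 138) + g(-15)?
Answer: -327215/4976 ≈ -65.759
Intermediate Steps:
g(l) = (-8 + l)/(-1 + l) (g(l) = (l - 8)/(-1 + l) = (-8 + l)/(-1 + l))
-81*(181 + 77)/(173 + 138) + g(-15) = -81*(181 + 77)/(173 + 138) + (-8 - 15)/(-1 - 15) = -20898/311 - 23/(-16) = -20898/311 - 1/16*(-23) = -81*258/311 + 23/16 = -20898/311 + 23/16 = -327215/4976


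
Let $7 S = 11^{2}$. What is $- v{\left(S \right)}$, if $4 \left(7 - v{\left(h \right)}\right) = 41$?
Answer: $\frac{13}{4} \approx 3.25$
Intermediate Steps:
$S = \frac{121}{7}$ ($S = \frac{11^{2}}{7} = \frac{1}{7} \cdot 121 = \frac{121}{7} \approx 17.286$)
$v{\left(h \right)} = - \frac{13}{4}$ ($v{\left(h \right)} = 7 - \frac{41}{4} = - \frac{13}{4}$)
$- v{\left(S \right)} = \left(-1\right) \left(- \frac{13}{4}\right) = \frac{13}{4}$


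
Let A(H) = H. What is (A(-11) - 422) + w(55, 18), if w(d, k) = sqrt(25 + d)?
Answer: -433 + 4*sqrt(5) ≈ -424.06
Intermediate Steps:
(A(-11) - 422) + w(55, 18) = (-11 - 422) + sqrt(25 + 55) = -433 + sqrt(80) = -433 + 4*sqrt(5)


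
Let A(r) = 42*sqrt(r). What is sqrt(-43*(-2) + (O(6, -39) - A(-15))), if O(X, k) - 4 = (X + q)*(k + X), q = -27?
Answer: sqrt(783 - 42*I*sqrt(15)) ≈ 28.131 - 2.8912*I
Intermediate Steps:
O(X, k) = 4 + (-27 + X)*(X + k) (O(X, k) = 4 + (X - 27)*(k + X) = 4 + (-27 + X)*(X + k))
sqrt(-43*(-2) + (O(6, -39) - A(-15))) = sqrt(-43*(-2) + ((4 + 6**2 - 27*6 - 27*(-39) + 6*(-39)) - 42*sqrt(-15))) = sqrt(86 + ((4 + 36 - 162 + 1053 - 234) - 42*I*sqrt(15))) = sqrt(86 + (697 - 42*I*sqrt(15))) = sqrt(783 - 42*I*sqrt(15))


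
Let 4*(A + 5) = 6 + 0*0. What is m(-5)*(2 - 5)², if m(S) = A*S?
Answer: 315/2 ≈ 157.50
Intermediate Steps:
A = -7/2 (A = -5 + (6 + 0*0)/4 = -5 + (6 + 0)/4 = -5 + (¼)*6 = -5 + 3/2 = -7/2 ≈ -3.5000)
m(S) = -7*S/2
m(-5)*(2 - 5)² = (-7/2*(-5))*(2 - 5)² = (35/2)*(-3)² = (35/2)*9 = 315/2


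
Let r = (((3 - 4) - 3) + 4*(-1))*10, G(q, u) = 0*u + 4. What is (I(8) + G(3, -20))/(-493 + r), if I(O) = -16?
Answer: 4/191 ≈ 0.020942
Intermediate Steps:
G(q, u) = 4 (G(q, u) = 0 + 4 = 4)
r = -80 (r = ((-1 - 3) - 4)*10 = (-4 - 4)*10 = -8*10 = -80)
(I(8) + G(3, -20))/(-493 + r) = (-16 + 4)/(-493 - 80) = -12/(-573) = -12*(-1/573) = 4/191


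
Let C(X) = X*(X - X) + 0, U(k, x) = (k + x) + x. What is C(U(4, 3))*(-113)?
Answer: 0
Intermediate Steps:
U(k, x) = k + 2*x
C(X) = 0 (C(X) = X*0 + 0 = 0 + 0 = 0)
C(U(4, 3))*(-113) = 0*(-113) = 0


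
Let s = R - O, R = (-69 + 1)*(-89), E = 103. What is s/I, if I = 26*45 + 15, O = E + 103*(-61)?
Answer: 12232/1185 ≈ 10.322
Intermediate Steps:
O = -6180 (O = 103 + 103*(-61) = 103 - 6283 = -6180)
R = 6052 (R = -68*(-89) = 6052)
I = 1185 (I = 1170 + 15 = 1185)
s = 12232 (s = 6052 - 1*(-6180) = 6052 + 6180 = 12232)
s/I = 12232/1185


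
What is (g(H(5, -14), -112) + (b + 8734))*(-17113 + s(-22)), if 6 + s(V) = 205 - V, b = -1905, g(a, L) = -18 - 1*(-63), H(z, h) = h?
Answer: -116115608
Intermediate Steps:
g(a, L) = 45 (g(a, L) = -18 + 63 = 45)
s(V) = 199 - V (s(V) = -6 + (205 - V) = 199 - V)
(g(H(5, -14), -112) + (b + 8734))*(-17113 + s(-22)) = (45 + (-1905 + 8734))*(-17113 + (199 - 1*(-22))) = (45 + 6829)*(-17113 + (199 + 22)) = 6874*(-17113 + 221) = 6874*(-16892) = -116115608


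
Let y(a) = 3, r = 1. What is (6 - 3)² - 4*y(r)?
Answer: -3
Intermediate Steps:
(6 - 3)² - 4*y(r) = (6 - 3)² - 4*3 = 3² - 12 = 9 - 12 = -3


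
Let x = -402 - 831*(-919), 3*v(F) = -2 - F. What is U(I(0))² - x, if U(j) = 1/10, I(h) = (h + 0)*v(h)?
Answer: -76328699/100 ≈ -7.6329e+5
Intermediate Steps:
v(F) = -⅔ - F/3 (v(F) = (-2 - F)/3 = -⅔ - F/3)
I(h) = h*(-⅔ - h/3) (I(h) = (h + 0)*(-⅔ - h/3) = h*(-⅔ - h/3))
U(j) = ⅒
x = 763287 (x = -402 + 763689 = 763287)
U(I(0))² - x = (⅒)² - 1*763287 = 1/100 - 763287 = -76328699/100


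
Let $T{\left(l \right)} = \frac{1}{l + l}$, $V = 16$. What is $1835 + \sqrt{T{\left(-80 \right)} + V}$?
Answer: $1835 + \frac{\sqrt{25590}}{40} \approx 1839.0$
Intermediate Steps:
$T{\left(l \right)} = \frac{1}{2 l}$
$1835 + \sqrt{T{\left(-80 \right)} + V} = 1835 + \sqrt{\frac{1}{2 \left(-80\right)} + 16} = 1835 + \sqrt{\frac{1}{2} \left(- \frac{1}{80}\right) + 16} = 1835 + \sqrt{- \frac{1}{160} + 16} = 1835 + \sqrt{\frac{2559}{160}} = 1835 + \frac{\sqrt{25590}}{40}$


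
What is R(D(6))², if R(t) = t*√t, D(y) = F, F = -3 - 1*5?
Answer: -512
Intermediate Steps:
F = -8 (F = -3 - 5 = -8)
D(y) = -8
R(t) = t^(3/2)
R(D(6))² = ((-8)^(3/2))² = (-16*I*√2)² = -512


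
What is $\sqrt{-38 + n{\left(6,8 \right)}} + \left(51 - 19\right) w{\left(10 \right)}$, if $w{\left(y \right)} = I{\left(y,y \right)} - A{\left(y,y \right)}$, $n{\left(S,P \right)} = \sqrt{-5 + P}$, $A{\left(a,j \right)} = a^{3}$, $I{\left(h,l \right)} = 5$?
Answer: $-31840 + i \sqrt{38 - \sqrt{3}} \approx -31840.0 + 6.0223 i$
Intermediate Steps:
$w{\left(y \right)} = 5 - y^{3}$
$\sqrt{-38 + n{\left(6,8 \right)}} + \left(51 - 19\right) w{\left(10 \right)} = \sqrt{-38 + \sqrt{-5 + 8}} + \left(51 - 19\right) \left(5 - 10^{3}\right) = \sqrt{-38 + \sqrt{3}} + \left(51 - 19\right) \left(5 - 1000\right) = \sqrt{-38 + \sqrt{3}} + 32 \left(5 - 1000\right) = \sqrt{-38 + \sqrt{3}} + 32 \left(-995\right) = \sqrt{-38 + \sqrt{3}} - 31840 = -31840 + \sqrt{-38 + \sqrt{3}}$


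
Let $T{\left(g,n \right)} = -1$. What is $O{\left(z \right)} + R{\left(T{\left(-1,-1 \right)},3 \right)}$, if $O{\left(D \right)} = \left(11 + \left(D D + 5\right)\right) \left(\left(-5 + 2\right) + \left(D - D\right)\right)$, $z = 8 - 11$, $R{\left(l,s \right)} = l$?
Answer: $-76$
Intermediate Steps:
$z = -3$ ($z = 8 - 11 = -3$)
$O{\left(D \right)} = -48 - 3 D^{2}$ ($O{\left(D \right)} = \left(11 + \left(D^{2} + 5\right)\right) \left(-3 + 0\right) = \left(11 + \left(5 + D^{2}\right)\right) \left(-3\right) = \left(16 + D^{2}\right) \left(-3\right) = -48 - 3 D^{2}$)
$O{\left(z \right)} + R{\left(T{\left(-1,-1 \right)},3 \right)} = \left(-48 - 3 \left(-3\right)^{2}\right) - 1 = \left(-48 - 27\right) - 1 = -75 - 1 = -76$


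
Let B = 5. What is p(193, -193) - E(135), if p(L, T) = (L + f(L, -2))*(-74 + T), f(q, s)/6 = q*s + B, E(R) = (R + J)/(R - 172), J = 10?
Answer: 20676892/37 ≈ 5.5884e+5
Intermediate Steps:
E(R) = (10 + R)/(-172 + R) (E(R) = (R + 10)/(R - 172) = (10 + R)/(-172 + R))
f(q, s) = 30 + 6*q*s (f(q, s) = 6*(q*s + 5) = 6*(5 + q*s) = 30 + 6*q*s)
p(L, T) = (-74 + T)*(30 - 11*L) (p(L, T) = (L + (30 + 6*L*(-2)))*(-74 + T) = (L + (30 - 12*L))*(-74 + T) = (30 - 11*L)*(-74 + T) = (-74 + T)*(30 - 11*L))
p(193, -193) - E(135) = (-2220 + 30*(-193) + 814*193 - 11*193*(-193)) - (10 + 135)/(-172 + 135) = (-2220 - 5790 + 157102 + 409739) - 145/(-37) = 558831 - (-1)*145/37 = 558831 - 1*(-145/37) = 558831 + 145/37 = 20676892/37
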